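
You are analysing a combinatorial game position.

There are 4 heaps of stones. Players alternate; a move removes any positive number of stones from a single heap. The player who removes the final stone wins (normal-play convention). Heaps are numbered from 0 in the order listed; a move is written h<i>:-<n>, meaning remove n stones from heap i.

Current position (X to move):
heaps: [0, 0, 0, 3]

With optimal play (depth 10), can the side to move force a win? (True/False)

[(0,0,0,3)] X move#1: h3:-1:-1/(0,0,0,2), h3:-2:-1/(0,0,0,1), h3:-3:+1/(0,0,0,0)*
[(0,0,0,0)] end (terminal -1, O#2); searched (0,0,0,3) to 10

X winning at [(0,0,0,3)]: True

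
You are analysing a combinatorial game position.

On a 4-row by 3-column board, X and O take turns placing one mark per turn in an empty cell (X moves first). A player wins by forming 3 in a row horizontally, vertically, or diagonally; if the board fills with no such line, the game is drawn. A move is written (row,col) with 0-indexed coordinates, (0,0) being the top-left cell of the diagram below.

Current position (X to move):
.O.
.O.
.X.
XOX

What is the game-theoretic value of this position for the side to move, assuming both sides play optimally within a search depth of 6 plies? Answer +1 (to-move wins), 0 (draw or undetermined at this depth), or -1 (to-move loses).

[.O./.O./.X./XOX] X move#1: (0,0):+1/XO./.O./.X./XOX*, (0,2):+1/.OX/.O./.X./XOX, (1,0):+1/.O./XO./.X./XOX, (1,2):+1/.O./.OX/.X./XOX, (2,0):+1/.O./.O./XX./XOX, (2,2):+1/.O./.O./.XX/XOX
[XO./.O./.X./XOX] O move#2: (0,2):-1/XOO/.O./.X./XOX*, (1,0):-1/XO./OO./.X./XOX, (1,2):-1/XO./.OO/.X./XOX, (2,0):-1/XO./.O./OX./XOX, (2,2):-1/XO./.O./.XO/XOX
[XOO/.O./.X./XOX] X move#3: (1,0):+1/XOO/XO./.X./XOX*, (1,2):+1/XOO/.OX/.X./XOX, (2,0):+1/XOO/.O./XX./XOX, (2,2):-1/XOO/.O./.XX/XOX
[XOO/XO./.X./XOX] end (terminal -1, O#4); searched .O./.O./.X./XOX to 6

value(.O./.O./.X./XOX, X) = +1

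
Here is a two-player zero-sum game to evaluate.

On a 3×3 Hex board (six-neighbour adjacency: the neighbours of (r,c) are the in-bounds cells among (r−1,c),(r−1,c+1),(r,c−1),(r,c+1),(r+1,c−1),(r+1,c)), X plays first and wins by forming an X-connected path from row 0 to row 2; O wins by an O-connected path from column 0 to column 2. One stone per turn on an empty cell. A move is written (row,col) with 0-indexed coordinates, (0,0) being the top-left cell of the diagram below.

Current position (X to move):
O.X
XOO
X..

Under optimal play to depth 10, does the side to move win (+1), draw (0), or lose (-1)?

value(O.X/XOO/X.., X) = +1

ply 1, X at O.X/XOO/X.. | (0,1)=+1→OXX/XOO/X..*; (2,1)=-1→O.X/XOO/XX.; (2,2)=-1→O.X/XOO/X.X
ply 2: OXX/XOO/X.. is terminal -1 (O); from O.X/XOO/X.. depth 10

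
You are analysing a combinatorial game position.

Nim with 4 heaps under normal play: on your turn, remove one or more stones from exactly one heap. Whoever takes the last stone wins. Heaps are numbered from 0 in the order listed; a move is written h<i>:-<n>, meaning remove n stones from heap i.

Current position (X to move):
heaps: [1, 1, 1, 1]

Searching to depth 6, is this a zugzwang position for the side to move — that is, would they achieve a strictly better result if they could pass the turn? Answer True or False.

p1 X@[(1,1,1,1)]: h0:-1[(0,1,1,1)]-1* h1:-1[(1,0,1,1)]-1 h2:-1[(1,1,0,1)]-1 h3:-1[(1,1,1,0)]-1
p2 O@[(0,1,1,1)]: h1:-1[(0,0,1,1)]+1* h2:-1[(0,1,0,1)]+1 h3:-1[(0,1,1,0)]+1
p3 X@[(0,0,1,1)]: h2:-1[(0,0,0,1)]-1* h3:-1[(0,0,1,0)]-1
p4 O@[(0,0,0,1)]: h3:-1[(0,0,0,0)]+1*
p5 X@[(0,0,0,0)] terminal -1; root [(1,1,1,1)] d6
suppose X passes — search the same position with O to move:
pass> p1 O@[(1,1,1,1)]: h0:-1[(0,1,1,1)]-1* h1:-1[(1,0,1,1)]-1 h2:-1[(1,1,0,1)]-1 h3:-1[(1,1,1,0)]-1
pass> p2 X@[(0,1,1,1)]: h1:-1[(0,0,1,1)]+1* h2:-1[(0,1,0,1)]+1 h3:-1[(0,1,1,0)]+1
pass> p3 O@[(0,0,1,1)]: h2:-1[(0,0,0,1)]-1* h3:-1[(0,0,1,0)]-1
pass> p4 X@[(0,0,0,1)]: h3:-1[(0,0,0,0)]+1*
pass> p5 O@[(0,0,0,0)] terminal -1; root [(1,1,1,1)] d6
for X: play -1, pass +1

zugzwang((1,1,1,1), X) = True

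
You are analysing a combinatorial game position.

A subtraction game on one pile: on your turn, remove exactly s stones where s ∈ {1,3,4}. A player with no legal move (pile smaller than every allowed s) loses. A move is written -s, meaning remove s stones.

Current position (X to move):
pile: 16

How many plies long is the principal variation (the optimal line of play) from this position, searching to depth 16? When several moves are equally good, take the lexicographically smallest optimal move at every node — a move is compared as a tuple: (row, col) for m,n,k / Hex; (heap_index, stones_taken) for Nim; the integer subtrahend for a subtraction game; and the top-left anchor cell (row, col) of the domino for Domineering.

PV length from [16]: 10 plies

p1 X@[16]: -1[15]-1* -3[13]-1 -4[12]-1
p2 O@[15]: -1[14]+1* -3[12]-1 -4[11]-1
p3 X@[14]: -1[13]-1* -3[11]-1 -4[10]-1
p4 O@[13]: -1[12]-1 -3[10]-1 -4[9]+1*
p5 X@[9]: -1[8]-1* -3[6]-1 -4[5]-1
p6 O@[8]: -1[7]+1* -3[5]-1 -4[4]-1
p7 X@[7]: -1[6]-1* -3[4]-1 -4[3]-1
p8 O@[6]: -1[5]-1 -3[3]-1 -4[2]+1*
p9 X@[2]: -1[1]-1*
p10 O@[1]: -1[0]+1*
p11 X@[0] terminal -1; root [16] d16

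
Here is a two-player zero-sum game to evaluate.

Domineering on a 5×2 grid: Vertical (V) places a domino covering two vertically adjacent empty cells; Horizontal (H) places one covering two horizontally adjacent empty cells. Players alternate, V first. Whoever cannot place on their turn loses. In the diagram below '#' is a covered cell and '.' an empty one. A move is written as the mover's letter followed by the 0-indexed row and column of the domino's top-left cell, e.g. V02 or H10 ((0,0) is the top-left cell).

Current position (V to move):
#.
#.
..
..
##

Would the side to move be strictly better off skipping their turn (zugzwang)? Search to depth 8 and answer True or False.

ply 1, V at #./#./../../## | V01=-1→##/##/../../##; V11=-1→#./##/.#/../##; V20=+1→#./#./#./#./##*; V21=+1→#./#./.#/.#/##
ply 2: #./#./#./#./## is terminal -1 (H); from #./#./../../## depth 8
if V skipped the turn, H would face:
~ ply 1, H at #./#./../../## | H20=+1→#./#./##/../##*; H30=-1→#./#./../##/##
~ ply 2, V at #./#./##/../## | V01=-1→##/##/##/../##*
~ ply 3, H at ##/##/##/../## | H30=+1→##/##/##/##/##*
~ ply 4: ##/##/##/##/## is terminal -1 (V); from #./#./../../## depth 8
compare (V): move=+1 vs pass=-1

zugzwang(#./#./../../##, V) = False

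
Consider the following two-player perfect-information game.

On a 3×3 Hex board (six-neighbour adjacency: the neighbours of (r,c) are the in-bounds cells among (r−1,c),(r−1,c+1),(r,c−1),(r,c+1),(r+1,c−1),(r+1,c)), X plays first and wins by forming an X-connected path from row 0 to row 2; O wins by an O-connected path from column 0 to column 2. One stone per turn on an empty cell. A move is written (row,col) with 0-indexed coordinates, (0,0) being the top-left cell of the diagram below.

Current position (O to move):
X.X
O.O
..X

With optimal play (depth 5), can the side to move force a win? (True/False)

O winning at [X.X/O.O/..X]: True

p1 O@[X.X/O.O/..X]: (0,1)[XOX/O.O/..X]-1 (1,1)[X.X/OOO/..X]+1* (2,0)[X.X/O.O/O.X]+1 (2,1)[X.X/O.O/.OX]+1
p2 X@[X.X/OOO/..X] terminal -1; root [X.X/O.O/..X] d5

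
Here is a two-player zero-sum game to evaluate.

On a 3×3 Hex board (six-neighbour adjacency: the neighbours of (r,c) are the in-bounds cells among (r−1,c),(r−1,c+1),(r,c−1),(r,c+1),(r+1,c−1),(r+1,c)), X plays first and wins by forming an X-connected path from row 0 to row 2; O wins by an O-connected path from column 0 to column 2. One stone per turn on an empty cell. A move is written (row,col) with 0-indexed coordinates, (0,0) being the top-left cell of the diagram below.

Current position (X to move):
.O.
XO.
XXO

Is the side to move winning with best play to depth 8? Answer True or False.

X winning at [.O./XO./XXO]: True

p1 X@[.O./XO./XXO]: (0,0)[XO./XO./XXO]+1* (0,2)[.OX/XO./XXO]+1 (1,2)[.O./XOX/XXO]+1
p2 O@[XO./XO./XXO] terminal -1; root [.O./XO./XXO] d8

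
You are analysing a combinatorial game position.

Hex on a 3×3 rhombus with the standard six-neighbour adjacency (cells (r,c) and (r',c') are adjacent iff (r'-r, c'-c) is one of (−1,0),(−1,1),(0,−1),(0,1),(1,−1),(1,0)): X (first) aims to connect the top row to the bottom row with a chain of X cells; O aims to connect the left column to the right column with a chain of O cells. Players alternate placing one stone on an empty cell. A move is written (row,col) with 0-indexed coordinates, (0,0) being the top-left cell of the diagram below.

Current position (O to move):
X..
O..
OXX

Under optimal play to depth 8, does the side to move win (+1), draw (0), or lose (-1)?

ply 1, O at X../O../OXX | (0,1)=-1→XO./O../OXX; (0,2)=+1→X.O/O../OXX*; (1,1)=+1→X../OO./OXX; (1,2)=-1→X../O.O/OXX
ply 2, X at X.O/O../OXX | (0,1)=-1→XXO/O../OXX*; (1,1)=-1→X.O/OX./OXX; (1,2)=-1→X.O/O.X/OXX
ply 3, O at XXO/O../OXX | (1,1)=+1→XXO/OO./OXX*; (1,2)=-1→XXO/O.O/OXX
ply 4: XXO/OO./OXX is terminal -1 (X); from X../O../OXX depth 8

value(X../O../OXX, O) = +1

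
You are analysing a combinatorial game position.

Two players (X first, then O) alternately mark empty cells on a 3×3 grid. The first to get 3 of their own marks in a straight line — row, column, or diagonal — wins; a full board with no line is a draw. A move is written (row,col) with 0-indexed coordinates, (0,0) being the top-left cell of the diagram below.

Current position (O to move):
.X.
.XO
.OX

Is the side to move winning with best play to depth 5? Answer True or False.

O winning at [.X./.XO/.OX]: False

p1 O@[.X./.XO/.OX]: (0,0)[OX./.XO/.OX]+0* (0,2)[.XO/.XO/.OX]-1 (1,0)[.X./OXO/.OX]-1 (2,0)[.X./.XO/OOX]-1
p2 X@[OX./.XO/.OX]: (0,2)[OXX/.XO/.OX]+0* (1,0)[OX./XXO/.OX]+0 (2,0)[OX./.XO/XOX]+0
p3 O@[OXX/.XO/.OX]: (1,0)[OXX/OXO/.OX]-1 (2,0)[OXX/.XO/OOX]+0*
p4 X@[OXX/.XO/OOX]: (1,0)[OXX/XXO/OOX]+0*
p5 O@[OXX/XXO/OOX] terminal +0; root [.X./.XO/.OX] d5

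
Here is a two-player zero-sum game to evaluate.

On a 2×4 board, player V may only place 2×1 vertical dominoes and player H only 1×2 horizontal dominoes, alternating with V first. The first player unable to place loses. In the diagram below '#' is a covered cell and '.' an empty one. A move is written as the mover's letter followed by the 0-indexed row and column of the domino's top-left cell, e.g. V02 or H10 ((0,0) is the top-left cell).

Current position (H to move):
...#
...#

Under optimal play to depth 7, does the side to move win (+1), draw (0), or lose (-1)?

value(...#/...#, H) = +1

p1 H@[...#/...#]: H00[##.#/...#]+1* H01[.###/...#]+1 H10[...#/##.#]+1 H11[...#/.###]+1
p2 V@[##.#/...#]: V02[####/..##]-1*
p3 H@[####/..##]: H10[####/####]+1*
p4 V@[####/####] terminal -1; root [...#/...#] d7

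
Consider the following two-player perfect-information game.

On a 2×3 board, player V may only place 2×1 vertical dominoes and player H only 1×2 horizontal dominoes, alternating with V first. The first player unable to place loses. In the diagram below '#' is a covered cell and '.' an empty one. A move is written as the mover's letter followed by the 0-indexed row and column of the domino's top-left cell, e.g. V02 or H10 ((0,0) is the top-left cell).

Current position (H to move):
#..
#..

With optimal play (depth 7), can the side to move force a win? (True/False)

H winning at [#../#..]: True

p1 H@[#../#..]: H01[###/#..]+1* H11[#../###]+1
p2 V@[###/#..] terminal -1; root [#../#..] d7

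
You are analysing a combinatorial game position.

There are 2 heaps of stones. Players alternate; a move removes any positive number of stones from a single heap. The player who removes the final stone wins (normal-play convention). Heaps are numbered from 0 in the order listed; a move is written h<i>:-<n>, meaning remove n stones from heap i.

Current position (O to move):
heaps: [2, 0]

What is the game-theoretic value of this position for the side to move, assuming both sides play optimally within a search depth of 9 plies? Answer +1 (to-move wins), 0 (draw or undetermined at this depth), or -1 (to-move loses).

[(2,0)] O move#1: h0:-1:-1/(1,0), h0:-2:+1/(0,0)*
[(0,0)] end (terminal -1, X#2); searched (2,0) to 9

value((2,0), O) = +1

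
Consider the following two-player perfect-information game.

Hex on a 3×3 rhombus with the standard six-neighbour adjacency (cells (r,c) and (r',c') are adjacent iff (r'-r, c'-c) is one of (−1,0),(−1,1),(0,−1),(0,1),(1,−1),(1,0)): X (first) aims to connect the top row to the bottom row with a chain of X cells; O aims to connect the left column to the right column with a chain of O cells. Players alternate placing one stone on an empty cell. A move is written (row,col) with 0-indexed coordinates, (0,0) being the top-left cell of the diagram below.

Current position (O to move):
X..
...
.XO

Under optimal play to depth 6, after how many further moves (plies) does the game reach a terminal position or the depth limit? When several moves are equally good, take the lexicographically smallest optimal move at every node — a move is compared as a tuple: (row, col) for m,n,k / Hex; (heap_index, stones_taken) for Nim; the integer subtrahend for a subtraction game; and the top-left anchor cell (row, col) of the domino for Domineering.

PV length from [X../.../.XO]: 5 plies

p1 O@[X../.../.XO]: (0,1)[XO./.../.XO]-1 (0,2)[X.O/.../.XO]-1 (1,0)[X../O../.XO]-1 (1,1)[X../.O./.XO]+1* (1,2)[X../..O/.XO]-1 (2,0)[X../.../OXO]-1
p2 X@[X../.O./.XO]: (0,1)[XX./.O./.XO]-1* (0,2)[X.X/.O./.XO]-1 (1,0)[X../XO./.XO]-1 (1,2)[X../.OX/.XO]-1 (2,0)[X../.O./XXO]-1
p3 O@[XX./.O./.XO]: (0,2)[XXO/.O./.XO]+1* (1,0)[XX./OO./.XO]+1 (1,2)[XX./.OO/.XO]+1 (2,0)[XX./.O./OXO]+1
p4 X@[XXO/.O./.XO]: (1,0)[XXO/XO./.XO]-1* (1,2)[XXO/.OX/.XO]-1 (2,0)[XXO/.O./XXO]-1
p5 O@[XXO/XO./.XO]: (1,2)[XXO/XOO/.XO]-1 (2,0)[XXO/XO./OXO]+1*
p6 X@[XXO/XO./OXO] terminal -1; root [X../.../.XO] d6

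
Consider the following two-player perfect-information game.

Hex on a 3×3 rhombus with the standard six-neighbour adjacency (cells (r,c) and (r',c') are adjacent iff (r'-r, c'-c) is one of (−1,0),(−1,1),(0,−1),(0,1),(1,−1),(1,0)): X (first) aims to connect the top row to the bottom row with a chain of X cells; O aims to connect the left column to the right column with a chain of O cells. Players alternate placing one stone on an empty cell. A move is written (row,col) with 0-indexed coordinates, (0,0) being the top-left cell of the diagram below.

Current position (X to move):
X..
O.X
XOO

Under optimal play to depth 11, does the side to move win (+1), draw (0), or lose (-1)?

[X../O.X/XOO] X move#1: (0,1):-1/XX./O.X/XOO, (0,2):-1/X.X/O.X/XOO, (1,1):+1/X../OXX/XOO*
[X../OXX/XOO] O move#2: (0,1):-1/XO./OXX/XOO*, (0,2):-1/X.O/OXX/XOO
[XO./OXX/XOO] X move#3: (0,2):+1/XOX/OXX/XOO*
[XOX/OXX/XOO] end (terminal -1, O#4); searched X../O.X/XOO to 11

value(X../O.X/XOO, X) = +1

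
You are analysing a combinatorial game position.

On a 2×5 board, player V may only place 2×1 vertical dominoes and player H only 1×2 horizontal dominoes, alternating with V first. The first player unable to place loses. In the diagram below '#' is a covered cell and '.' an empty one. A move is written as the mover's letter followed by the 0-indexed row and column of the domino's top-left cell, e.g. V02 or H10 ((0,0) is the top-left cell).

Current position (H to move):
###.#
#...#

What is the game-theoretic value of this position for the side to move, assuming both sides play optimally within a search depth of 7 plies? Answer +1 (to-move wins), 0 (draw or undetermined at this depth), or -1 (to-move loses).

ply 1, H at ###.#/#...# | H11=-1→###.#/###.#; H12=+1→###.#/#.###*
ply 2: ###.#/#.### is terminal -1 (V); from ###.#/#...# depth 7

value(###.#/#...#, H) = +1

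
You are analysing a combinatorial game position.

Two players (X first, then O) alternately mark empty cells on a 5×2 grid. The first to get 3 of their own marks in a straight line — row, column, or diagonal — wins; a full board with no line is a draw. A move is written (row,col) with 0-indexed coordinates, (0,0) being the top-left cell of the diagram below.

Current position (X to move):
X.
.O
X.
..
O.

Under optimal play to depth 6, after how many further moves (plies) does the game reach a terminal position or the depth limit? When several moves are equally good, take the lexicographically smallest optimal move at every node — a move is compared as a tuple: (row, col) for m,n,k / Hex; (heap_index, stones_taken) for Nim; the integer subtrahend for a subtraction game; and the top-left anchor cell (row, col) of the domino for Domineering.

PV length from [X./.O/X./../O.]: 1 ply

[X./.O/X./../O.] X move#1: (0,1):+0/XX/.O/X./../O., (1,0):+1/X./XO/X./../O.*, (2,1):+0/X./.O/XX/../O., (3,0):+0/X./.O/X./X./O., (3,1):+0/X./.O/X./.X/O., (4,1):+0/X./.O/X./../OX
[X./XO/X./../O.] end (terminal -1, O#2); searched X./.O/X./../O. to 6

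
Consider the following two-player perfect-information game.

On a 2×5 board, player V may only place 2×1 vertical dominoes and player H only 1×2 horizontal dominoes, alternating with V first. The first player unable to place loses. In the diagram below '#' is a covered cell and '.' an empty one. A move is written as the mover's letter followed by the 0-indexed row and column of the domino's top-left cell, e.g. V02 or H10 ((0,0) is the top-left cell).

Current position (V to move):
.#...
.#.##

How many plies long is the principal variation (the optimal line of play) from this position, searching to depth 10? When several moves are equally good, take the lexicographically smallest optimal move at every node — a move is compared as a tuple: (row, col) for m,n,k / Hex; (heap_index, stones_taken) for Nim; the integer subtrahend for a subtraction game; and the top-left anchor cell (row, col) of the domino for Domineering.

[.#.../.#.##] V move#1: V00:-1/##.../##.##, V02:+1/.##../.####*
[.##../.####] H move#2: H03:-1/.####/.####*
[.####/.####] V move#3: V00:+1/#####/#####*
[#####/#####] end (terminal -1, H#4); searched .#.../.#.## to 10

PV length from [.#.../.#.##]: 3 plies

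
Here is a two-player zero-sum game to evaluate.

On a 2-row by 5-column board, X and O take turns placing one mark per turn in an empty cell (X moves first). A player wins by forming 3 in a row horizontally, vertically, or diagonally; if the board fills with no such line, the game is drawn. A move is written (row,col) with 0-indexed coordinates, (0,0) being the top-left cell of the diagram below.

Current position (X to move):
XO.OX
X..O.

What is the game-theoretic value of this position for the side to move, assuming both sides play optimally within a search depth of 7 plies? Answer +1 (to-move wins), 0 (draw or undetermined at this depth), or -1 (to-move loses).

ply 1, X at XO.OX/X..O. | (0,2)=-1→XOXOX/X..O.*; (1,1)=-1→XO.OX/XX.O.; (1,2)=-1→XO.OX/X.XO.; (1,4)=-1→XO.OX/X..OX
ply 2, O at XOXOX/X..O. | (1,1)=+0→XOXOX/XO.O.; (1,2)=+1→XOXOX/X.OO.*; (1,4)=+0→XOXOX/X..OO
ply 3, X at XOXOX/X.OO. | (1,1)=-1→XOXOX/XXOO.*; (1,4)=-1→XOXOX/X.OOX
ply 4, O at XOXOX/XXOO. | (1,4)=+1→XOXOX/XXOOO*
ply 5: XOXOX/XXOOO is terminal -1 (X); from XO.OX/X..O. depth 7

value(XO.OX/X..O., X) = -1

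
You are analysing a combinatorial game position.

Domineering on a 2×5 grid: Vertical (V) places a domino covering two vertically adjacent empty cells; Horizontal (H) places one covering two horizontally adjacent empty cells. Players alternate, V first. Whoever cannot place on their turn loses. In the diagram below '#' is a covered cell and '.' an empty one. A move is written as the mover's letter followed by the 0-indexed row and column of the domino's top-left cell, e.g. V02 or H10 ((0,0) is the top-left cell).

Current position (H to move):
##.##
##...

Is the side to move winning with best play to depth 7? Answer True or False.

p1 H@[##.##/##...]: H12[##.##/####.]+1* H13[##.##/##.##]-1
p2 V@[##.##/####.] terminal -1; root [##.##/##...] d7

H winning at [##.##/##...]: True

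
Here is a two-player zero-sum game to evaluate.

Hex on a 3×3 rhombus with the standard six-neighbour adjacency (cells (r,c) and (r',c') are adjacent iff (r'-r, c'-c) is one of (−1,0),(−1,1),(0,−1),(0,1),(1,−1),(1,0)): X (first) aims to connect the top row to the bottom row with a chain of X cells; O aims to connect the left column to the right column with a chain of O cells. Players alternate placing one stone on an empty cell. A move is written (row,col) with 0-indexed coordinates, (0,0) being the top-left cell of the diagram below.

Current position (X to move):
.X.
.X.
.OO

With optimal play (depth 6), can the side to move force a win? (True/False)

ply 1, X at .X./.X./.OO | (0,0)=-1→XX./.X./.OO; (0,2)=-1→.XX/.X./.OO; (1,0)=-1→.X./XX./.OO; (1,2)=-1→.X./.XX/.OO; (2,0)=+1→.X./.X./XOO*
ply 2: .X./.X./XOO is terminal -1 (O); from .X./.X./.OO depth 6

X winning at [.X./.X./.OO]: True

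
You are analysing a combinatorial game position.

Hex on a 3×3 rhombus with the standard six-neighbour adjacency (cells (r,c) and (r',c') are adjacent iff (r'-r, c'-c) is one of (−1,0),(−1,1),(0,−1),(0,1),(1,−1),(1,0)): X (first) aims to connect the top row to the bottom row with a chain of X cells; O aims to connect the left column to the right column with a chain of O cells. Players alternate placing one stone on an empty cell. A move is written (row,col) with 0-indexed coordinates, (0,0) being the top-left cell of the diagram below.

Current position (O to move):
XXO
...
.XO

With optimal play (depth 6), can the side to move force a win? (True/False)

p1 O@[XXO/.../.XO]: (1,0)[XXO/O../.XO]-1 (1,1)[XXO/.O./.XO]+1* (1,2)[XXO/..O/.XO]-1 (2,0)[XXO/.../OXO]-1
p2 X@[XXO/.O./.XO]: (1,0)[XXO/XO./.XO]-1* (1,2)[XXO/.OX/.XO]-1 (2,0)[XXO/.O./XXO]-1
p3 O@[XXO/XO./.XO]: (1,2)[XXO/XOO/.XO]-1 (2,0)[XXO/XO./OXO]+1*
p4 X@[XXO/XO./OXO] terminal -1; root [XXO/.../.XO] d6

O winning at [XXO/.../.XO]: True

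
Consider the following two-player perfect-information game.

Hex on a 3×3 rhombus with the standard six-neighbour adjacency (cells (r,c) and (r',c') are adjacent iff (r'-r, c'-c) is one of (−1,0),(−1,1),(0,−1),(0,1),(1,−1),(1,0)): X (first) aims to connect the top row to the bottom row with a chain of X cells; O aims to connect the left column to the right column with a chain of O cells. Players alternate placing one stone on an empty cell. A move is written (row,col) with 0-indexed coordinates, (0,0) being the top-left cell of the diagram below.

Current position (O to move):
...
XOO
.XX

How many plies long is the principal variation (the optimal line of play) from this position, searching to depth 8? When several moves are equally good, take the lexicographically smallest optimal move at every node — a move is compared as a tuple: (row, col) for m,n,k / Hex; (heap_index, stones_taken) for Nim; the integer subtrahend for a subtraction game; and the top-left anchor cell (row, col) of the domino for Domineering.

ply 1, O at .../XOO/.XX | (0,0)=+1→O../XOO/.XX*; (0,1)=+1→.O./XOO/.XX; (0,2)=-1→..O/XOO/.XX; (2,0)=+1→.../XOO/OXX
ply 2, X at O../XOO/.XX | (0,1)=-1→OX./XOO/.XX*; (0,2)=-1→O.X/XOO/.XX; (2,0)=-1→O../XOO/XXX
ply 3, O at OX./XOO/.XX | (0,2)=-1→OXO/XOO/.XX; (2,0)=+1→OX./XOO/OXX*
ply 4: OX./XOO/OXX is terminal -1 (X); from .../XOO/.XX depth 8

PV length from [.../XOO/.XX]: 3 plies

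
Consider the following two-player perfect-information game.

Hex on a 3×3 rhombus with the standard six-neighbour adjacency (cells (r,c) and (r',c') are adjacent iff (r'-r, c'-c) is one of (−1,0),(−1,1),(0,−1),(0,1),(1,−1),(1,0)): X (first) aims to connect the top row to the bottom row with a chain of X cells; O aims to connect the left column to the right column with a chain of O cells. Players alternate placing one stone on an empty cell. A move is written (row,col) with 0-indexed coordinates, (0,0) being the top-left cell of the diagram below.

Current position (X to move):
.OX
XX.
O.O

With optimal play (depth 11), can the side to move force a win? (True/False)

p1 X@[.OX/XX./O.O]: (0,0)[XOX/XX./O.O]-1 (1,2)[.OX/XXX/O.O]-1 (2,1)[.OX/XX./OXO]+1*
p2 O@[.OX/XX./OXO] terminal -1; root [.OX/XX./O.O] d11

X winning at [.OX/XX./O.O]: True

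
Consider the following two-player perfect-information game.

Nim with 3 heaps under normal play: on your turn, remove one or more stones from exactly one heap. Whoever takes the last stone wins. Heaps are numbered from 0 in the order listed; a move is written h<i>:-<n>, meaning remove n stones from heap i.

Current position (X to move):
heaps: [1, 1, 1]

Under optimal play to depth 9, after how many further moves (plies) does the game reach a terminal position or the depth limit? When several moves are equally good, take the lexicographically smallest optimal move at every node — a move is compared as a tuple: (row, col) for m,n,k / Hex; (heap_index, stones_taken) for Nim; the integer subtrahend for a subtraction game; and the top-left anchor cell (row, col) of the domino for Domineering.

PV length from [(1,1,1)]: 3 plies

ply 1, X at (1,1,1) | h0:-1=+1→(0,1,1)*; h1:-1=+1→(1,0,1); h2:-1=+1→(1,1,0)
ply 2, O at (0,1,1) | h1:-1=-1→(0,0,1)*; h2:-1=-1→(0,1,0)
ply 3, X at (0,0,1) | h2:-1=+1→(0,0,0)*
ply 4: (0,0,0) is terminal -1 (O); from (1,1,1) depth 9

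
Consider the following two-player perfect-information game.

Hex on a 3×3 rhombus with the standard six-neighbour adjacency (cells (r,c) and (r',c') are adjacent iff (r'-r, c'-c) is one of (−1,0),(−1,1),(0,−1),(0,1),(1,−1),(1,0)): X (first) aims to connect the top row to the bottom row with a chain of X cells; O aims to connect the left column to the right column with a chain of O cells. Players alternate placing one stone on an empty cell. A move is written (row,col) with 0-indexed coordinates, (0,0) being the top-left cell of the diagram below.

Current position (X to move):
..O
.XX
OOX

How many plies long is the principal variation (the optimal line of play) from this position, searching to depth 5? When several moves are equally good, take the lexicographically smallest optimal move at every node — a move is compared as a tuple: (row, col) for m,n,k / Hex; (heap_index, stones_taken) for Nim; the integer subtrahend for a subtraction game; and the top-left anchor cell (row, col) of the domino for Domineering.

p1 X@[..O/.XX/OOX]: (0,0)[X.O/.XX/OOX]+1* (0,1)[.XO/.XX/OOX]+1 (1,0)[..O/XXX/OOX]+1
p2 O@[X.O/.XX/OOX]: (0,1)[XOO/.XX/OOX]-1* (1,0)[X.O/OXX/OOX]-1
p3 X@[XOO/.XX/OOX]: (1,0)[XOO/XXX/OOX]+1*
p4 O@[XOO/XXX/OOX] terminal -1; root [..O/.XX/OOX] d5

PV length from [..O/.XX/OOX]: 3 plies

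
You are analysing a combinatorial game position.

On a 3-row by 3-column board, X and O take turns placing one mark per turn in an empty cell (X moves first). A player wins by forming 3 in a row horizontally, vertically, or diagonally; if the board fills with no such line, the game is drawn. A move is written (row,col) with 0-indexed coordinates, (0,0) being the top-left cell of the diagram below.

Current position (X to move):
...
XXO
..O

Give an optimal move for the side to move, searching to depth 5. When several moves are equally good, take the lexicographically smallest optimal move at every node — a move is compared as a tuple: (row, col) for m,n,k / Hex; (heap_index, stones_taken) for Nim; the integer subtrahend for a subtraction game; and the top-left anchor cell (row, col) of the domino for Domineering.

X's best at [.../XXO/..O]: (0,2)

p1 X@[.../XXO/..O]: (0,0)[X../XXO/..O]-1 (0,1)[.X./XXO/..O]-1 (0,2)[..X/XXO/..O]+0* (2,0)[.../XXO/X.O]-1 (2,1)[.../XXO/.XO]-1
p2 O@[..X/XXO/..O]: (0,0)[O.X/XXO/..O]-1 (0,1)[.OX/XXO/..O]-1 (2,0)[..X/XXO/O.O]+0* (2,1)[..X/XXO/.OO]-1
p3 X@[..X/XXO/O.O]: (0,0)[X.X/XXO/O.O]-1 (0,1)[.XX/XXO/O.O]-1 (2,1)[..X/XXO/OXO]+0*
p4 O@[..X/XXO/OXO]: (0,0)[O.X/XXO/OXO]-1 (0,1)[.OX/XXO/OXO]+0*
p5 X@[.OX/XXO/OXO]: (0,0)[XOX/XXO/OXO]+0*
p6 O@[XOX/XXO/OXO] terminal +0; root [.../XXO/..O] d5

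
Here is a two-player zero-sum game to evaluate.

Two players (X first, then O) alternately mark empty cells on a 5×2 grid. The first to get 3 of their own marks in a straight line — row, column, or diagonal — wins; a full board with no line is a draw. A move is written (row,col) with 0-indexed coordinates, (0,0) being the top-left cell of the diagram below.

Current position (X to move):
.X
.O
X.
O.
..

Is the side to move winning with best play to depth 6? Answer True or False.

p1 X@[.X/.O/X./O./..]: (0,0)[XX/.O/X./O./..]+0* (1,0)[.X/XO/X./O./..]+0 (2,1)[.X/.O/XX/O./..]+0 (3,1)[.X/.O/X./OX/..]+0 (4,0)[.X/.O/X./O./X.]+0 (4,1)[.X/.O/X./O./.X]+0
p2 O@[XX/.O/X./O./..]: (1,0)[XX/OO/X./O./..]+0* (2,1)[XX/.O/XO/O./..]-1 (3,1)[XX/.O/X./OO/..]-1 (4,0)[XX/.O/X./O./O.]-1 (4,1)[XX/.O/X./O./.O]-1
p3 X@[XX/OO/X./O./..]: (2,1)[XX/OO/XX/O./..]+0* (3,1)[XX/OO/X./OX/..]+0 (4,0)[XX/OO/X./O./X.]+0 (4,1)[XX/OO/X./O./.X]+0
p4 O@[XX/OO/XX/O./..]: (3,1)[XX/OO/XX/OO/..]+0* (4,0)[XX/OO/XX/O./O.]+0 (4,1)[XX/OO/XX/O./.O]+0
p5 X@[XX/OO/XX/OO/..]: (4,0)[XX/OO/XX/OO/X.]+0* (4,1)[XX/OO/XX/OO/.X]+0
p6 O@[XX/OO/XX/OO/X.]: (4,1)[XX/OO/XX/OO/XO]+0*
p7 X@[XX/OO/XX/OO/XO] terminal +0; root [.X/.O/X./O./..] d6

X winning at [.X/.O/X./O./..]: False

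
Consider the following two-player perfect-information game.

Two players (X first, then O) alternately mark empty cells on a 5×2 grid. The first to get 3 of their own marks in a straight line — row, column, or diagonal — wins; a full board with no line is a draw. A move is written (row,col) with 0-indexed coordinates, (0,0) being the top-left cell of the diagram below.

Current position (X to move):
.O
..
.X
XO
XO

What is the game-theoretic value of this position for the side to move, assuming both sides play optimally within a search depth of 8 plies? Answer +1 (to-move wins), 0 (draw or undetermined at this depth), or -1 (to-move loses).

value(.O/../.X/XO/XO, X) = +1

p1 X@[.O/../.X/XO/XO]: (0,0)[XO/../.X/XO/XO]+0 (1,0)[.O/X./.X/XO/XO]+0 (1,1)[.O/.X/.X/XO/XO]+0 (2,0)[.O/../XX/XO/XO]+1*
p2 O@[.O/../XX/XO/XO] terminal -1; root [.O/../.X/XO/XO] d8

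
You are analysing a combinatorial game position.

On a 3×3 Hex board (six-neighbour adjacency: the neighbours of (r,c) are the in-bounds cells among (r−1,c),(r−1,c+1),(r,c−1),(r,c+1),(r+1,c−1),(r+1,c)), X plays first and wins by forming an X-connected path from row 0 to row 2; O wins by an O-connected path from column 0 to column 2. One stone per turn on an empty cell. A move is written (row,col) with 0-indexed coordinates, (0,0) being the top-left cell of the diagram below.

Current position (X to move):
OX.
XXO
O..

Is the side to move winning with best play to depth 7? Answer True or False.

X winning at [OX./XXO/O..]: True

ply 1, X at OX./XXO/O.. | (0,2)=-1→OXX/XXO/O..; (2,1)=+1→OX./XXO/OX.*; (2,2)=-1→OX./XXO/O.X
ply 2: OX./XXO/OX. is terminal -1 (O); from OX./XXO/O.. depth 7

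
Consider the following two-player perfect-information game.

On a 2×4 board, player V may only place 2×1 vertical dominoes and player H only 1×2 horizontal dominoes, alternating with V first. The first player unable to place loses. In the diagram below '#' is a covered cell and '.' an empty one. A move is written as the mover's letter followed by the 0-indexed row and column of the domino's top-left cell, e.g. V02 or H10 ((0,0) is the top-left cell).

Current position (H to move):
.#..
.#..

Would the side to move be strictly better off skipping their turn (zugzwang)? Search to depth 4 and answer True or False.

zugzwang(.#../.#.., H) = False

ply 1, H at .#../.#.. | H02=+1→.###/.#..*; H12=+1→.#../.###
ply 2, V at .###/.#.. | V00=-1→####/##..*
ply 3, H at ####/##.. | H12=+1→####/####*
ply 4: ####/#### is terminal -1 (V); from .#../.#.. depth 4
if H skipped the turn, V would face:
~ ply 1, V at .#../.#.. | V00=-1→##../##..; V02=+1→.##./.##.*; V03=+1→.#.#/.#.#
~ ply 2: .##./.##. is terminal -1 (H); from .#../.#.. depth 4
compare (H): move=+1 vs pass=-1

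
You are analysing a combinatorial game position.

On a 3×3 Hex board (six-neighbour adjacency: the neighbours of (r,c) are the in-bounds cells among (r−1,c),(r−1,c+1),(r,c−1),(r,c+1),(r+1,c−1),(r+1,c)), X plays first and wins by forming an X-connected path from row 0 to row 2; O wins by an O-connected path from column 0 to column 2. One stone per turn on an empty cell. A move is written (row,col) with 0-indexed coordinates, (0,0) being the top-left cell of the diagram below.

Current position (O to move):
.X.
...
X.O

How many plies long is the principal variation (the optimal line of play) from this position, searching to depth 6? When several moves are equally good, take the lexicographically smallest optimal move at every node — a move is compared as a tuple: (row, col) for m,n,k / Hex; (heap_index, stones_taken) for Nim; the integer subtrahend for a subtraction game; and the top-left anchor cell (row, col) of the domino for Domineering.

ply 1, O at .X./.../X.O | (0,0)=-1→OX./.../X.O*; (0,2)=-1→.XO/.../X.O; (1,0)=-1→.X./O../X.O; (1,1)=-1→.X./.O./X.O; (1,2)=-1→.X./..O/X.O; (2,1)=-1→.X./.../XOO
ply 2, X at OX./.../X.O | (0,2)=+1→OXX/.../X.O*; (1,0)=+1→OX./X../X.O; (1,1)=+1→OX./.X./X.O; (1,2)=+1→OX./..X/X.O; (2,1)=+1→OX./.../XXO
ply 3, O at OXX/.../X.O | (1,0)=-1→OXX/O../X.O*; (1,1)=-1→OXX/.O./X.O; (1,2)=-1→OXX/..O/X.O; (2,1)=-1→OXX/.../XOO
ply 4, X at OXX/O../X.O | (1,1)=+1→OXX/OX./X.O*; (1,2)=+1→OXX/O.X/X.O; (2,1)=+1→OXX/O../XXO
ply 5: OXX/OX./X.O is terminal -1 (O); from .X./.../X.O depth 6

PV length from [.X./.../X.O]: 4 plies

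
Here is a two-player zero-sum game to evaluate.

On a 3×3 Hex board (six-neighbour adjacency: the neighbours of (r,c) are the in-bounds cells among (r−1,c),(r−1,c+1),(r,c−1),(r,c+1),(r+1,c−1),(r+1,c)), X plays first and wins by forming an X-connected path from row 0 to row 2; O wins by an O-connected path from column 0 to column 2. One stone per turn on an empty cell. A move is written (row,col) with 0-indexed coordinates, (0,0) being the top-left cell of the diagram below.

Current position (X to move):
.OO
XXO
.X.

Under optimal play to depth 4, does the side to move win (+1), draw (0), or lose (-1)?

ply 1, X at .OO/XXO/.X. | (0,0)=+1→XOO/XXO/.X.*; (2,0)=-1→.OO/XXO/XX.; (2,2)=-1→.OO/XXO/.XX
ply 2: XOO/XXO/.X. is terminal -1 (O); from .OO/XXO/.X. depth 4

value(.OO/XXO/.X., X) = +1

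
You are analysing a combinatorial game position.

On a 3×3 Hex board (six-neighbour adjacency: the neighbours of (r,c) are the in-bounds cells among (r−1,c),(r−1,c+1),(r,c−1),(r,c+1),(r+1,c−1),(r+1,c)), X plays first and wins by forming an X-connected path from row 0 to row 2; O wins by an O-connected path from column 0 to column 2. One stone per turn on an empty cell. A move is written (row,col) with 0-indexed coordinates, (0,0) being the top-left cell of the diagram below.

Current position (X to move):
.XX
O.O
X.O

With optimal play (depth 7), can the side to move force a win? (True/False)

[.XX/O.O/X.O] X move#1: (0,0):-1/XXX/O.O/X.O, (1,1):+1/.XX/OXO/X.O*, (2,1):-1/.XX/O.O/XXO
[.XX/OXO/X.O] end (terminal -1, O#2); searched .XX/O.O/X.O to 7

X winning at [.XX/O.O/X.O]: True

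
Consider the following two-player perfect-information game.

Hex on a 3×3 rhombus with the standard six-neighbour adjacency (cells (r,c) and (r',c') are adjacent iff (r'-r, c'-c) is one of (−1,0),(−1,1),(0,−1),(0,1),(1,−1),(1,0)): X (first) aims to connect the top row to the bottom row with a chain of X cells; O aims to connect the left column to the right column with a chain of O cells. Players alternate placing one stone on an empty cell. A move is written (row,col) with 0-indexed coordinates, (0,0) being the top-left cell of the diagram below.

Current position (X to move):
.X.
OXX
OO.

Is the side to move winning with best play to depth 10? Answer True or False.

[.X./OXX/OO.] X move#1: (0,0):-1/XX./OXX/OO., (0,2):-1/.XX/OXX/OO., (2,2):+1/.X./OXX/OOX*
[.X./OXX/OOX] end (terminal -1, O#2); searched .X./OXX/OO. to 10

X winning at [.X./OXX/OO.]: True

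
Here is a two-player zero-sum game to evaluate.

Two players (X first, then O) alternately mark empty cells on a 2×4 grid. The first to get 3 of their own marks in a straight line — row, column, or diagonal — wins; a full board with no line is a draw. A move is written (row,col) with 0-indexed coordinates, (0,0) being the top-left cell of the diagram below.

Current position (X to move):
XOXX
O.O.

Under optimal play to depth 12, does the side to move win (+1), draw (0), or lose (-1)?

value(XOXX/O.O., X) = 0

p1 X@[XOXX/O.O.]: (1,1)[XOXX/OXO.]+0* (1,3)[XOXX/O.OX]-1
p2 O@[XOXX/OXO.]: (1,3)[XOXX/OXOO]+0*
p3 X@[XOXX/OXOO] terminal +0; root [XOXX/O.O.] d12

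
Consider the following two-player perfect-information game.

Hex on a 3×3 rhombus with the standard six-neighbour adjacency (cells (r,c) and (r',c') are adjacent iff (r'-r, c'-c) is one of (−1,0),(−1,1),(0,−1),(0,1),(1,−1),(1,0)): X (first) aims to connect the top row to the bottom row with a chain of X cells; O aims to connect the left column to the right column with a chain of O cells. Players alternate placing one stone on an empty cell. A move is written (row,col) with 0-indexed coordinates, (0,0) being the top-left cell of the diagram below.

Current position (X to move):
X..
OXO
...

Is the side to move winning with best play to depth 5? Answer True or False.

ply 1, X at X../OXO/... | (0,1)=+1→XX./OXO/...*; (0,2)=+1→X.X/OXO/...; (2,0)=+1→X../OXO/X..; (2,1)=+1→X../OXO/.X.; (2,2)=+1→X../OXO/..X
ply 2, O at XX./OXO/... | (0,2)=-1→XXO/OXO/...*; (2,0)=-1→XX./OXO/O..; (2,1)=-1→XX./OXO/.O.; (2,2)=-1→XX./OXO/..O
ply 3, X at XXO/OXO/... | (2,0)=+1→XXO/OXO/X..*; (2,1)=+1→XXO/OXO/.X.; (2,2)=+1→XXO/OXO/..X
ply 4: XXO/OXO/X.. is terminal -1 (O); from X../OXO/... depth 5

X winning at [X../OXO/...]: True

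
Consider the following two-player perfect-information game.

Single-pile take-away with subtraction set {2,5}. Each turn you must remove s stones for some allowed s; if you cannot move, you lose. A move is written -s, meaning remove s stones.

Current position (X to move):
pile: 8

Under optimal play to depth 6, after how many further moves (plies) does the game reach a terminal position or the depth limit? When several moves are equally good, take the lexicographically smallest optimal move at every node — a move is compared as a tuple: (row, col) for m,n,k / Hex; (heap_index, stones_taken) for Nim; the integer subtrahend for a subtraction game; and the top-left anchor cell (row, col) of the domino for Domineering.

PV length from [8]: 4 plies

ply 1, X at 8 | -2=-1→6*; -5=-1→3
ply 2, O at 6 | -2=+1→4*; -5=+1→1
ply 3, X at 4 | -2=-1→2*
ply 4, O at 2 | -2=+1→0*
ply 5: 0 is terminal -1 (X); from 8 depth 6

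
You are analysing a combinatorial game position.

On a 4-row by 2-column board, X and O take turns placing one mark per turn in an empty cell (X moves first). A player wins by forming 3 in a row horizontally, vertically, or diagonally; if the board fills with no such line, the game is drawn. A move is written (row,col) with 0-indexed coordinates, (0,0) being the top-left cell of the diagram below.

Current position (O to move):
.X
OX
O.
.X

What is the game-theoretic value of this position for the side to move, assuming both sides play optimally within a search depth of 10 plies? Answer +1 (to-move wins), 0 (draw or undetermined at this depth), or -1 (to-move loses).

ply 1, O at .X/OX/O./.X | (0,0)=+1→OX/OX/O./.X*; (2,1)=+1→.X/OX/OO/.X; (3,0)=+1→.X/OX/O./OX
ply 2: OX/OX/O./.X is terminal -1 (X); from .X/OX/O./.X depth 10

value(.X/OX/O./.X, O) = +1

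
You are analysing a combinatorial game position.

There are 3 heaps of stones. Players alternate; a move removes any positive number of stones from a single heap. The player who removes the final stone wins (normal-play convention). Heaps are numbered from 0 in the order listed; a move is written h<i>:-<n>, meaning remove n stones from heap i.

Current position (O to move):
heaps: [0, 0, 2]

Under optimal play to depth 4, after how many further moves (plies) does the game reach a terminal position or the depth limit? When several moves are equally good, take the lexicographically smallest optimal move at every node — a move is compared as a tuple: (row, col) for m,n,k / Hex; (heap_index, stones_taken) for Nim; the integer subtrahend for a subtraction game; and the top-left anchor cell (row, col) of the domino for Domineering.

PV length from [(0,0,2)]: 1 ply

ply 1, O at (0,0,2) | h2:-1=-1→(0,0,1); h2:-2=+1→(0,0,0)*
ply 2: (0,0,0) is terminal -1 (X); from (0,0,2) depth 4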